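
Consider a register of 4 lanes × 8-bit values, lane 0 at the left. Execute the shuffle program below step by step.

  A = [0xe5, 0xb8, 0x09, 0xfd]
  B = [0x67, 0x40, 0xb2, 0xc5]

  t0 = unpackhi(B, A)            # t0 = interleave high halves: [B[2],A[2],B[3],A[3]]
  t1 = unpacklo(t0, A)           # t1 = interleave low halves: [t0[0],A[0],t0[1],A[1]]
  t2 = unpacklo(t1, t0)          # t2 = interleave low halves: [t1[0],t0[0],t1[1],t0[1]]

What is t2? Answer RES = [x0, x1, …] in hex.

→ t0 |b2|09|c5|fd|
→ t1 |b2|e5|09|b8|
→ t2 |b2|b2|e5|09|

RES = [0xb2, 0xb2, 0xe5, 0x09]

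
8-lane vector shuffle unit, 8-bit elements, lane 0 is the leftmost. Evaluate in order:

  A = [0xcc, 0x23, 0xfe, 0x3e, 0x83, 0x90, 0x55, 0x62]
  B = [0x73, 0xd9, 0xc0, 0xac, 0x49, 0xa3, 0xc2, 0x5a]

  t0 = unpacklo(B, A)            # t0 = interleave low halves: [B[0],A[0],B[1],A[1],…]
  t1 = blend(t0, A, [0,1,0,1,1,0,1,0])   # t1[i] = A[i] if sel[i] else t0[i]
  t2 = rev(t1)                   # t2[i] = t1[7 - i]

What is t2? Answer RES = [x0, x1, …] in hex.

→ t0 |73|cc|d9|23|c0|fe|ac|3e|
→ t1 |73|23|d9|3e|83|fe|55|3e|
→ t2 |3e|55|fe|83|3e|d9|23|73|

RES = [ 0x3e  0x55  0xfe  0x83  0x3e  0xd9  0x23  0x73 ]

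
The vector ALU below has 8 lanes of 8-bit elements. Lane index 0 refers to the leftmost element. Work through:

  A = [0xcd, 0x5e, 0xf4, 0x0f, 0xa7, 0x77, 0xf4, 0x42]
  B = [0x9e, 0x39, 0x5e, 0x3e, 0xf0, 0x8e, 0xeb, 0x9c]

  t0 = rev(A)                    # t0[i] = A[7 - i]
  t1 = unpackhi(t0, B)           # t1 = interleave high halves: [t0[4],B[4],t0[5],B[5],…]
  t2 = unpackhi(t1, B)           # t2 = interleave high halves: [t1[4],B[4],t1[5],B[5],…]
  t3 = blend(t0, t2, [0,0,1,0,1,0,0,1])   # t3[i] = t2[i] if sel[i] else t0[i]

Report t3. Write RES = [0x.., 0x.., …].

  t0: 42 f4 77 a7 0f f4 5e cd
  t1: 0f f0 f4 8e 5e eb cd 9c
  t2: 5e f0 eb 8e cd eb 9c 9c
  t3: 42 f4 eb a7 cd f4 5e 9c

RES = [0x42, 0xf4, 0xeb, 0xa7, 0xcd, 0xf4, 0x5e, 0x9c]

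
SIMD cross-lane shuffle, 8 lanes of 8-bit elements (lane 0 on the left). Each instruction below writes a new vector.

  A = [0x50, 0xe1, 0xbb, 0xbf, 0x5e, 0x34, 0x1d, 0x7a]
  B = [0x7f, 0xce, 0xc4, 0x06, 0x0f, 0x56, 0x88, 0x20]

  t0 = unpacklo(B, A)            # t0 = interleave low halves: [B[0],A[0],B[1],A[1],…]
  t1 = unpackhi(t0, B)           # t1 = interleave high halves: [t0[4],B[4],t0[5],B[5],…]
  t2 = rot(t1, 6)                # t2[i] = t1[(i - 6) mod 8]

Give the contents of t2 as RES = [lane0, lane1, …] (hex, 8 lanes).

RES = [0xbb, 0x56, 0x06, 0x88, 0xbf, 0x20, 0xc4, 0x0f]

t0 = [0x7f, 0x50, 0xce, 0xe1, 0xc4, 0xbb, 0x06, 0xbf]
t1 = [0xc4, 0x0f, 0xbb, 0x56, 0x06, 0x88, 0xbf, 0x20]
t2 = [0xbb, 0x56, 0x06, 0x88, 0xbf, 0x20, 0xc4, 0x0f]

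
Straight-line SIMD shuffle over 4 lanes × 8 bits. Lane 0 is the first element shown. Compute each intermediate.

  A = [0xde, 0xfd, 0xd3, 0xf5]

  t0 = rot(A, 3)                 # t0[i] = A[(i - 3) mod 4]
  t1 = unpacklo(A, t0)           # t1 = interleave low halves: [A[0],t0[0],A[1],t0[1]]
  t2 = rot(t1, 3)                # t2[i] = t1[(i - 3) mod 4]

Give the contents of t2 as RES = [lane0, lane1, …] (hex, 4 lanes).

  t0: fd d3 f5 de
  t1: de fd fd d3
  t2: fd fd d3 de

RES = [ 0xfd  0xfd  0xd3  0xde ]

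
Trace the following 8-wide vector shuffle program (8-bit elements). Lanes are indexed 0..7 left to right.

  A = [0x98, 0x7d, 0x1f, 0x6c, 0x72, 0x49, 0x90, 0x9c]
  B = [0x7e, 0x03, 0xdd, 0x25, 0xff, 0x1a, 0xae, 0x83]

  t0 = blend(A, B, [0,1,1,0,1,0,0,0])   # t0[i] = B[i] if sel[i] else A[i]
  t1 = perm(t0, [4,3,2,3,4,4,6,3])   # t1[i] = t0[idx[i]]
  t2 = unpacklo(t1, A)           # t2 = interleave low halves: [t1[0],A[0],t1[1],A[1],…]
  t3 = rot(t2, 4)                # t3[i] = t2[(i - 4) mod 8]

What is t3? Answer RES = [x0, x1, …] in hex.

→ t0 |98|03|dd|6c|ff|49|90|9c|
→ t1 |ff|6c|dd|6c|ff|ff|90|6c|
→ t2 |ff|98|6c|7d|dd|1f|6c|6c|
→ t3 |dd|1f|6c|6c|ff|98|6c|7d|

RES = [0xdd, 0x1f, 0x6c, 0x6c, 0xff, 0x98, 0x6c, 0x7d]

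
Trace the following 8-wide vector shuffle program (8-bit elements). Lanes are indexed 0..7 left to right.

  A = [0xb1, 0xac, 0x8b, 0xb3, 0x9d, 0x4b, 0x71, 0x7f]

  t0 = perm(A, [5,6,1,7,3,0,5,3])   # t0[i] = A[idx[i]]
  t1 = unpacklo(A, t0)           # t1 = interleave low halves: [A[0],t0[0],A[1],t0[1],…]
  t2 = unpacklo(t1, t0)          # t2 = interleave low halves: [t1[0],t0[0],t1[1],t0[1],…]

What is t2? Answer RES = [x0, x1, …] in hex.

→ t0 |4b|71|ac|7f|b3|b1|4b|b3|
→ t1 |b1|4b|ac|71|8b|ac|b3|7f|
→ t2 |b1|4b|4b|71|ac|ac|71|7f|

RES = [0xb1, 0x4b, 0x4b, 0x71, 0xac, 0xac, 0x71, 0x7f]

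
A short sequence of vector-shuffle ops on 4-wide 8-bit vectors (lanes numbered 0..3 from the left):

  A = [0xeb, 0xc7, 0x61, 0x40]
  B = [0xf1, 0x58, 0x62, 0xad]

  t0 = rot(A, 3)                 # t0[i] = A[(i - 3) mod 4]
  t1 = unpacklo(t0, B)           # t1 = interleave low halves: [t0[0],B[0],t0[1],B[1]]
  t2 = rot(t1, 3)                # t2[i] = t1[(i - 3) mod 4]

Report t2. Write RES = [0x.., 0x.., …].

RES = [0xf1, 0x61, 0x58, 0xc7]

→ t0 |c7|61|40|eb|
→ t1 |c7|f1|61|58|
→ t2 |f1|61|58|c7|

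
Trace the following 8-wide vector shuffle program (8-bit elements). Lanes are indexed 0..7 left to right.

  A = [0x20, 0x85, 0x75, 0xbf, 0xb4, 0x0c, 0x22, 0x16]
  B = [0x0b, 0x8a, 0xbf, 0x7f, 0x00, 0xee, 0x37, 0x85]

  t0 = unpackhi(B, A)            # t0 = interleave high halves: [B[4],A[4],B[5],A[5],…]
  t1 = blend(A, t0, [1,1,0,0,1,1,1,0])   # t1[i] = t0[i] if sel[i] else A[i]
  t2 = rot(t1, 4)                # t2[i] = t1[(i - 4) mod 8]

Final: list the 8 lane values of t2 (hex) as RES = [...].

t0 = [0x00, 0xb4, 0xee, 0x0c, 0x37, 0x22, 0x85, 0x16]
t1 = [0x00, 0xb4, 0x75, 0xbf, 0x37, 0x22, 0x85, 0x16]
t2 = [0x37, 0x22, 0x85, 0x16, 0x00, 0xb4, 0x75, 0xbf]

RES = [ 0x37  0x22  0x85  0x16  0x00  0xb4  0x75  0xbf ]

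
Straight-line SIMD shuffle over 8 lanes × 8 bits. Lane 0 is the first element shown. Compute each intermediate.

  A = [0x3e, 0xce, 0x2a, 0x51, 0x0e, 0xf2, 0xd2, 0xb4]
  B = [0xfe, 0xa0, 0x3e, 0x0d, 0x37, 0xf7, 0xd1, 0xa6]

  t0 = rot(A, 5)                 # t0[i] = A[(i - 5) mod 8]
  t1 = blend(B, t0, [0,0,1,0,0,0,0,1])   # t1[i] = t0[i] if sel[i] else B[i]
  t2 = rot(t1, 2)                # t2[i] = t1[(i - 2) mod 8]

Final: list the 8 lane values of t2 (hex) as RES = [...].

t0 = [0x51, 0x0e, 0xf2, 0xd2, 0xb4, 0x3e, 0xce, 0x2a]
t1 = [0xfe, 0xa0, 0xf2, 0x0d, 0x37, 0xf7, 0xd1, 0x2a]
t2 = [0xd1, 0x2a, 0xfe, 0xa0, 0xf2, 0x0d, 0x37, 0xf7]

RES = [0xd1, 0x2a, 0xfe, 0xa0, 0xf2, 0x0d, 0x37, 0xf7]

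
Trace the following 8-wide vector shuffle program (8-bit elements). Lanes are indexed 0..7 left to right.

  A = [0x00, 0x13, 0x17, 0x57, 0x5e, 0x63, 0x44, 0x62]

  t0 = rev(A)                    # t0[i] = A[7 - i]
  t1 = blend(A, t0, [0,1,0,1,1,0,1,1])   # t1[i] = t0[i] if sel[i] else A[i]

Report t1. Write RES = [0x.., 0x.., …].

RES = [ 0x00  0x44  0x17  0x5e  0x57  0x63  0x13  0x00 ]

  t0: 62 44 63 5e 57 17 13 00
  t1: 00 44 17 5e 57 63 13 00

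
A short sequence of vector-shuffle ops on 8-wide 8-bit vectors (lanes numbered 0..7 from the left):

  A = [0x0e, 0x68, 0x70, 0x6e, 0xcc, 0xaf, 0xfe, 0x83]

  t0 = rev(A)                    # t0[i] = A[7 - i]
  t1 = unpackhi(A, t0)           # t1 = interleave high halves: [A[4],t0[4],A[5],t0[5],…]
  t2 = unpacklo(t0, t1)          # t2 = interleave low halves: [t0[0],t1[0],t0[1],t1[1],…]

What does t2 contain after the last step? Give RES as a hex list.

RES = [ 0x83  0xcc  0xfe  0x6e  0xaf  0xaf  0xcc  0x70 ]

t0 = [0x83, 0xfe, 0xaf, 0xcc, 0x6e, 0x70, 0x68, 0x0e]
t1 = [0xcc, 0x6e, 0xaf, 0x70, 0xfe, 0x68, 0x83, 0x0e]
t2 = [0x83, 0xcc, 0xfe, 0x6e, 0xaf, 0xaf, 0xcc, 0x70]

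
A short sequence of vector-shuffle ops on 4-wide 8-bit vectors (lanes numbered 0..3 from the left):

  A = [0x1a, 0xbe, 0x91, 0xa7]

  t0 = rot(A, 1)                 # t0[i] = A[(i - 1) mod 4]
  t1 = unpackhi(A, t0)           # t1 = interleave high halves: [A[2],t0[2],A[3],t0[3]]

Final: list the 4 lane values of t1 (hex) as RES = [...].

RES = [0x91, 0xbe, 0xa7, 0x91]

t0 = [0xa7, 0x1a, 0xbe, 0x91]
t1 = [0x91, 0xbe, 0xa7, 0x91]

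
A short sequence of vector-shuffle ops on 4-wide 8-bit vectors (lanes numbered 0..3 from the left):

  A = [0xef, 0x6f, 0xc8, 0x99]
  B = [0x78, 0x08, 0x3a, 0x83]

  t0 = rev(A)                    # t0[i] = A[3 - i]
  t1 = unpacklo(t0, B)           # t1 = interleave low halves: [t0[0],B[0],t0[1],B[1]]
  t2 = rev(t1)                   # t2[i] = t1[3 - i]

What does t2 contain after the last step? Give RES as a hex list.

RES = [ 0x08  0xc8  0x78  0x99 ]

→ t0 |99|c8|6f|ef|
→ t1 |99|78|c8|08|
→ t2 |08|c8|78|99|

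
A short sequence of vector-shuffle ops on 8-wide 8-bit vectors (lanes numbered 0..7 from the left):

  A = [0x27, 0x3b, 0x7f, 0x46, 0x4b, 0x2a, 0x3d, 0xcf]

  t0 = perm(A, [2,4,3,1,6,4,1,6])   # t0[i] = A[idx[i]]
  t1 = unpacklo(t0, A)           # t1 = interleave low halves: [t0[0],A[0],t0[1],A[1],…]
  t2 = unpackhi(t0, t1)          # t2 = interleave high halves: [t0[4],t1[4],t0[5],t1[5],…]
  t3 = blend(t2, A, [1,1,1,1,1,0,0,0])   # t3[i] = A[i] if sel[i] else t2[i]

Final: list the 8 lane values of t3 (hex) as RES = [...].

RES = [0x27, 0x3b, 0x7f, 0x46, 0x4b, 0x3b, 0x3d, 0x46]

t0 = [0x7f, 0x4b, 0x46, 0x3b, 0x3d, 0x4b, 0x3b, 0x3d]
t1 = [0x7f, 0x27, 0x4b, 0x3b, 0x46, 0x7f, 0x3b, 0x46]
t2 = [0x3d, 0x46, 0x4b, 0x7f, 0x3b, 0x3b, 0x3d, 0x46]
t3 = [0x27, 0x3b, 0x7f, 0x46, 0x4b, 0x3b, 0x3d, 0x46]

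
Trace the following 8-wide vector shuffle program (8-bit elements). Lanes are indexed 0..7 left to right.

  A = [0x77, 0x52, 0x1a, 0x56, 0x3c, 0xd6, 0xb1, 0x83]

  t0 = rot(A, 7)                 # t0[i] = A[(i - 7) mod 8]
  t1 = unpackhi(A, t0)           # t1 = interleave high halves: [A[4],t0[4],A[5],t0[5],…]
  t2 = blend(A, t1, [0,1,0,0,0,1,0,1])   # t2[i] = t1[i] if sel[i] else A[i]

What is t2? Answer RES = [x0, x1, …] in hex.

RES = [0x77, 0xd6, 0x1a, 0x56, 0x3c, 0x83, 0xb1, 0x77]

→ t0 |52|1a|56|3c|d6|b1|83|77|
→ t1 |3c|d6|d6|b1|b1|83|83|77|
→ t2 |77|d6|1a|56|3c|83|b1|77|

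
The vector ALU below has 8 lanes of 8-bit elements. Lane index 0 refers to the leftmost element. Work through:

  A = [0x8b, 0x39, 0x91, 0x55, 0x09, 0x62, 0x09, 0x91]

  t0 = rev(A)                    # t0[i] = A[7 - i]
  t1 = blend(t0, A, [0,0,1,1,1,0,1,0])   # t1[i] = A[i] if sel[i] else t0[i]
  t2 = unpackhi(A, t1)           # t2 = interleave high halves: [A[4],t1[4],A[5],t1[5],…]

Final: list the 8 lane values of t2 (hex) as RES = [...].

t0 = [0x91, 0x09, 0x62, 0x09, 0x55, 0x91, 0x39, 0x8b]
t1 = [0x91, 0x09, 0x91, 0x55, 0x09, 0x91, 0x09, 0x8b]
t2 = [0x09, 0x09, 0x62, 0x91, 0x09, 0x09, 0x91, 0x8b]

RES = [0x09, 0x09, 0x62, 0x91, 0x09, 0x09, 0x91, 0x8b]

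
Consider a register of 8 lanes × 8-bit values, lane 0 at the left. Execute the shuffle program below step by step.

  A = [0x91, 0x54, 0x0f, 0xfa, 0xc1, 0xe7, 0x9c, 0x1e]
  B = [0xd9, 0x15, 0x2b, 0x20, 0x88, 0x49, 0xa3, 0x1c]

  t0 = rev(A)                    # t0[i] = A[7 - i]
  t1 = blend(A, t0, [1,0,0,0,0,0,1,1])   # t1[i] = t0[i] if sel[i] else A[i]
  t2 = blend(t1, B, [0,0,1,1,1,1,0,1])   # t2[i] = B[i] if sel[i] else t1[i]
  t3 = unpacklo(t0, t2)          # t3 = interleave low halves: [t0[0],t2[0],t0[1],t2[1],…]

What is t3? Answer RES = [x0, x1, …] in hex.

RES = [ 0x1e  0x1e  0x9c  0x54  0xe7  0x2b  0xc1  0x20 ]

t0 = [0x1e, 0x9c, 0xe7, 0xc1, 0xfa, 0x0f, 0x54, 0x91]
t1 = [0x1e, 0x54, 0x0f, 0xfa, 0xc1, 0xe7, 0x54, 0x91]
t2 = [0x1e, 0x54, 0x2b, 0x20, 0x88, 0x49, 0x54, 0x1c]
t3 = [0x1e, 0x1e, 0x9c, 0x54, 0xe7, 0x2b, 0xc1, 0x20]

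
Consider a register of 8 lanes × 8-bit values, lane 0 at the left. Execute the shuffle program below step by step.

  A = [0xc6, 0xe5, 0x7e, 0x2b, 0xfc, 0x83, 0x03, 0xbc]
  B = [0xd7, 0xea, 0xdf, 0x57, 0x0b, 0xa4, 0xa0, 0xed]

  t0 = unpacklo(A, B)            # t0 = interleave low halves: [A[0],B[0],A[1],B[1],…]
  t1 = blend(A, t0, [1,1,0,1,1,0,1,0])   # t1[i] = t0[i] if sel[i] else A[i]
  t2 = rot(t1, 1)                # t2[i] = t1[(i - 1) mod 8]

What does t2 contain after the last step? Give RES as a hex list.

→ t0 |c6|d7|e5|ea|7e|df|2b|57|
→ t1 |c6|d7|7e|ea|7e|83|2b|bc|
→ t2 |bc|c6|d7|7e|ea|7e|83|2b|

RES = [ 0xbc  0xc6  0xd7  0x7e  0xea  0x7e  0x83  0x2b ]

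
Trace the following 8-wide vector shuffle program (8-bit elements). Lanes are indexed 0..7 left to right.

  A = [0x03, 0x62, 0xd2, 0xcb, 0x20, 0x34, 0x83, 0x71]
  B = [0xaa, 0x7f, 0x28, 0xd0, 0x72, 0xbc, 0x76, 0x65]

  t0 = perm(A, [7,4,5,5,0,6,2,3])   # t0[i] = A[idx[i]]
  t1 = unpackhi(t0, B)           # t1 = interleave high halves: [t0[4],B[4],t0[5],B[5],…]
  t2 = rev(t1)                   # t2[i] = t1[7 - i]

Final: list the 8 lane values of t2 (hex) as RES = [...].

t0 = [0x71, 0x20, 0x34, 0x34, 0x03, 0x83, 0xd2, 0xcb]
t1 = [0x03, 0x72, 0x83, 0xbc, 0xd2, 0x76, 0xcb, 0x65]
t2 = [0x65, 0xcb, 0x76, 0xd2, 0xbc, 0x83, 0x72, 0x03]

RES = [ 0x65  0xcb  0x76  0xd2  0xbc  0x83  0x72  0x03 ]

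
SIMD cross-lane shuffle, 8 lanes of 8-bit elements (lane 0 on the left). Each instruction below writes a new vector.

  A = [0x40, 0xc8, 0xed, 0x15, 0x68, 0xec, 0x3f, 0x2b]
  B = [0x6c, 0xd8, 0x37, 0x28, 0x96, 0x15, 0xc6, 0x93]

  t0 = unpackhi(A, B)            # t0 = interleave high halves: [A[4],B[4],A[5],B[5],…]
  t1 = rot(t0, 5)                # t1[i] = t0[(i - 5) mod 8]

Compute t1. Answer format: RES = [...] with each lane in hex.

  t0: 68 96 ec 15 3f c6 2b 93
  t1: 15 3f c6 2b 93 68 96 ec

RES = [ 0x15  0x3f  0xc6  0x2b  0x93  0x68  0x96  0xec ]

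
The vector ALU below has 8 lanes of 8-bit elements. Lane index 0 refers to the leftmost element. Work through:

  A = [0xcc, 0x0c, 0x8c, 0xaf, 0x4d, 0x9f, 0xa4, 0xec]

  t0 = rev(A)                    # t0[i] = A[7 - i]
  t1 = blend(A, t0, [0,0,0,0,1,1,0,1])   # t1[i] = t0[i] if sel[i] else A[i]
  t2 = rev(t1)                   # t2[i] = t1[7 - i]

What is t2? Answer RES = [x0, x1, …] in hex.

  t0: ec a4 9f 4d af 8c 0c cc
  t1: cc 0c 8c af af 8c a4 cc
  t2: cc a4 8c af af 8c 0c cc

RES = [0xcc, 0xa4, 0x8c, 0xaf, 0xaf, 0x8c, 0x0c, 0xcc]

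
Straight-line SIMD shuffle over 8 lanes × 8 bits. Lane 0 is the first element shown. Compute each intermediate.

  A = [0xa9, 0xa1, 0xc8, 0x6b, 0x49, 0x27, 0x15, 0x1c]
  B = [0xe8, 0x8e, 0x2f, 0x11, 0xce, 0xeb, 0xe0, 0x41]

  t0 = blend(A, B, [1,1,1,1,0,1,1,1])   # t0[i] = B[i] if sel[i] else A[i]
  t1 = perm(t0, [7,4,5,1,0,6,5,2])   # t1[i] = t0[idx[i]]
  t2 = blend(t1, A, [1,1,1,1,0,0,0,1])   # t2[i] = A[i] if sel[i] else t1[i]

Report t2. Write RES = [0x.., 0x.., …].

  t0: e8 8e 2f 11 49 eb e0 41
  t1: 41 49 eb 8e e8 e0 eb 2f
  t2: a9 a1 c8 6b e8 e0 eb 1c

RES = [ 0xa9  0xa1  0xc8  0x6b  0xe8  0xe0  0xeb  0x1c ]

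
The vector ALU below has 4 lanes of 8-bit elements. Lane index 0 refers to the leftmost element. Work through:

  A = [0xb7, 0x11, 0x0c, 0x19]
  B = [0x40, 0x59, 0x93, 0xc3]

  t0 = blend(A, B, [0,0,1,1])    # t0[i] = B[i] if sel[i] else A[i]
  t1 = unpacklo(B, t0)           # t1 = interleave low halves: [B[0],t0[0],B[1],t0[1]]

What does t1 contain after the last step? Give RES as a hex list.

RES = [0x40, 0xb7, 0x59, 0x11]

→ t0 |b7|11|93|c3|
→ t1 |40|b7|59|11|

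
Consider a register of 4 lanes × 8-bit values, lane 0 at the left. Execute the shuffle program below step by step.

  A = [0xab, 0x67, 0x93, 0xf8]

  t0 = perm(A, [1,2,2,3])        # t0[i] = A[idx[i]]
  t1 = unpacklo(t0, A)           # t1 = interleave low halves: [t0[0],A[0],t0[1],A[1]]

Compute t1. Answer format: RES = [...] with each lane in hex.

RES = [0x67, 0xab, 0x93, 0x67]

→ t0 |67|93|93|f8|
→ t1 |67|ab|93|67|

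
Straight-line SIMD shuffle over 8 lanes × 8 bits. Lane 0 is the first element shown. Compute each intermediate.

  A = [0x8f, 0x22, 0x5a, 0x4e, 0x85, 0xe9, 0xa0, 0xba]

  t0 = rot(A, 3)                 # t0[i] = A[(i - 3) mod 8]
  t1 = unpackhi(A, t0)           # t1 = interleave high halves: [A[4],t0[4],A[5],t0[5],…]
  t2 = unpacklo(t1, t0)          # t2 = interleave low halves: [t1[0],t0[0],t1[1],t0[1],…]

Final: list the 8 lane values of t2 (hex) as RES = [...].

RES = [0x85, 0xe9, 0x22, 0xa0, 0xe9, 0xba, 0x5a, 0x8f]

  t0: e9 a0 ba 8f 22 5a 4e 85
  t1: 85 22 e9 5a a0 4e ba 85
  t2: 85 e9 22 a0 e9 ba 5a 8f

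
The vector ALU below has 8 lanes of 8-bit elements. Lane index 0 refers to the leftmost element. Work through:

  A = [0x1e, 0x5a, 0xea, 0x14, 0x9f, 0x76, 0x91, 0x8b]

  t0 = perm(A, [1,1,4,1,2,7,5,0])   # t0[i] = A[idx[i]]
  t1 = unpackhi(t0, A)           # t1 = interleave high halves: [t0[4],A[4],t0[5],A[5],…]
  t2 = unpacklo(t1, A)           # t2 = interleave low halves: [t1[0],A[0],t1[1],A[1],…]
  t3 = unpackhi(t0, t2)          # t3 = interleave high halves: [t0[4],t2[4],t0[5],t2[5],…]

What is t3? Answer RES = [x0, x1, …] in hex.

RES = [ 0xea  0x8b  0x8b  0xea  0x76  0x76  0x1e  0x14 ]

→ t0 |5a|5a|9f|5a|ea|8b|76|1e|
→ t1 |ea|9f|8b|76|76|91|1e|8b|
→ t2 |ea|1e|9f|5a|8b|ea|76|14|
→ t3 |ea|8b|8b|ea|76|76|1e|14|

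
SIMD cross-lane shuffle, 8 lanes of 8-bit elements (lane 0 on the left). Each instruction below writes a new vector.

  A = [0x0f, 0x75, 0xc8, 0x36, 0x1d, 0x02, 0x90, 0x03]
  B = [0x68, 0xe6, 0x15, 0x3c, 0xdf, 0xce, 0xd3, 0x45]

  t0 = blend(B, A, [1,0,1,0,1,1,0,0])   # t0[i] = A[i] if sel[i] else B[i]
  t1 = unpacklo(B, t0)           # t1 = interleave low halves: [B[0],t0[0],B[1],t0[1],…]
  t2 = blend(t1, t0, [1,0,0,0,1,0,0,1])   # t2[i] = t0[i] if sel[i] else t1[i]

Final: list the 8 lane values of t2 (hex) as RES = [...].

→ t0 |0f|e6|c8|3c|1d|02|d3|45|
→ t1 |68|0f|e6|e6|15|c8|3c|3c|
→ t2 |0f|0f|e6|e6|1d|c8|3c|45|

RES = [ 0x0f  0x0f  0xe6  0xe6  0x1d  0xc8  0x3c  0x45 ]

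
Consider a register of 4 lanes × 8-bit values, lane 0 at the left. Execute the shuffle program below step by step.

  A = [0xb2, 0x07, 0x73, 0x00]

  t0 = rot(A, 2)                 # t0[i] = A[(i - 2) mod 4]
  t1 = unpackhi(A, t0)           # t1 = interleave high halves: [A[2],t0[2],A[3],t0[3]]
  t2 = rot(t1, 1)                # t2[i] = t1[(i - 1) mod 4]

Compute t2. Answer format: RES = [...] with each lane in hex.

  t0: 73 00 b2 07
  t1: 73 b2 00 07
  t2: 07 73 b2 00

RES = [ 0x07  0x73  0xb2  0x00 ]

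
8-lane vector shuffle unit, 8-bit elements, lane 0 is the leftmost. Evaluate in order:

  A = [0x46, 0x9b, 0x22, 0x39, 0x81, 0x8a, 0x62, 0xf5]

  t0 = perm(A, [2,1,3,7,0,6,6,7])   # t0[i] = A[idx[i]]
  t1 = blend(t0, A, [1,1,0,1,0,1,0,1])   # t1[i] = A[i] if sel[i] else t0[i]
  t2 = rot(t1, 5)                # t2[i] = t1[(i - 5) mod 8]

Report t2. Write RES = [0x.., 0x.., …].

  t0: 22 9b 39 f5 46 62 62 f5
  t1: 46 9b 39 39 46 8a 62 f5
  t2: 39 46 8a 62 f5 46 9b 39

RES = [0x39, 0x46, 0x8a, 0x62, 0xf5, 0x46, 0x9b, 0x39]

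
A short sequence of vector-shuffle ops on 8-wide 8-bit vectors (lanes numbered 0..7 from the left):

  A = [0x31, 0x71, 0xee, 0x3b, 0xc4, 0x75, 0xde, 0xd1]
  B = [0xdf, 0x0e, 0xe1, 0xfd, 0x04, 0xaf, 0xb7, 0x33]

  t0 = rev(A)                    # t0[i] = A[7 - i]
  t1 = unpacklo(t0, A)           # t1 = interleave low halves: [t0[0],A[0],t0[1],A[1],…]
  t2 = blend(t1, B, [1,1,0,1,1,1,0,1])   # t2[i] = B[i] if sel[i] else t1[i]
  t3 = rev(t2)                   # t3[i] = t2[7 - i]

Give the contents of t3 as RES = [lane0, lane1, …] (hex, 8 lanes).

  t0: d1 de 75 c4 3b ee 71 31
  t1: d1 31 de 71 75 ee c4 3b
  t2: df 0e de fd 04 af c4 33
  t3: 33 c4 af 04 fd de 0e df

RES = [ 0x33  0xc4  0xaf  0x04  0xfd  0xde  0x0e  0xdf ]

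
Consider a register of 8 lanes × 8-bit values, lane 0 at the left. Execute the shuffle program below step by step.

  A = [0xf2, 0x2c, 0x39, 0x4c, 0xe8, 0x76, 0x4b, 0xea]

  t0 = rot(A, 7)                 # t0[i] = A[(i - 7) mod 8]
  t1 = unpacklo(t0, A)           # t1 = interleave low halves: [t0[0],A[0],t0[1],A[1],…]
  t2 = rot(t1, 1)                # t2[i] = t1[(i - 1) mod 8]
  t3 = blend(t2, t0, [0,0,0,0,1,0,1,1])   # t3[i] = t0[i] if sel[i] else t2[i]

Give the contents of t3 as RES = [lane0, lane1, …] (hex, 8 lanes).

→ t0 |2c|39|4c|e8|76|4b|ea|f2|
→ t1 |2c|f2|39|2c|4c|39|e8|4c|
→ t2 |4c|2c|f2|39|2c|4c|39|e8|
→ t3 |4c|2c|f2|39|76|4c|ea|f2|

RES = [0x4c, 0x2c, 0xf2, 0x39, 0x76, 0x4c, 0xea, 0xf2]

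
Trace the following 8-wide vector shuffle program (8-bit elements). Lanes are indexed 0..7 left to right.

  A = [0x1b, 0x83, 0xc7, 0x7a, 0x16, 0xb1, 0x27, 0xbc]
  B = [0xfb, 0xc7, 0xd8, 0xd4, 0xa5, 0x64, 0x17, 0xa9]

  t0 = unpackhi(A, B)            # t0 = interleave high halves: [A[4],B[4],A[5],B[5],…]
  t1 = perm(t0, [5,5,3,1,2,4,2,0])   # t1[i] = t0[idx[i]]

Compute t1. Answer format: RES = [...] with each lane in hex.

RES = [ 0x17  0x17  0x64  0xa5  0xb1  0x27  0xb1  0x16 ]

t0 = [0x16, 0xa5, 0xb1, 0x64, 0x27, 0x17, 0xbc, 0xa9]
t1 = [0x17, 0x17, 0x64, 0xa5, 0xb1, 0x27, 0xb1, 0x16]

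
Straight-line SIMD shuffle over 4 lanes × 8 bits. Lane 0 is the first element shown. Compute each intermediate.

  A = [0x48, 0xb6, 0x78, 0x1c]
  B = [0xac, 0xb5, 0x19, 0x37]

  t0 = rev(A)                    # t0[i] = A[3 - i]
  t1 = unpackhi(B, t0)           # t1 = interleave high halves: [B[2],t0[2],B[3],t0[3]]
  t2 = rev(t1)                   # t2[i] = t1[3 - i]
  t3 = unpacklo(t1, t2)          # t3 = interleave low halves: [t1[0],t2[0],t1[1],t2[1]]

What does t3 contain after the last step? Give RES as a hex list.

t0 = [0x1c, 0x78, 0xb6, 0x48]
t1 = [0x19, 0xb6, 0x37, 0x48]
t2 = [0x48, 0x37, 0xb6, 0x19]
t3 = [0x19, 0x48, 0xb6, 0x37]

RES = [0x19, 0x48, 0xb6, 0x37]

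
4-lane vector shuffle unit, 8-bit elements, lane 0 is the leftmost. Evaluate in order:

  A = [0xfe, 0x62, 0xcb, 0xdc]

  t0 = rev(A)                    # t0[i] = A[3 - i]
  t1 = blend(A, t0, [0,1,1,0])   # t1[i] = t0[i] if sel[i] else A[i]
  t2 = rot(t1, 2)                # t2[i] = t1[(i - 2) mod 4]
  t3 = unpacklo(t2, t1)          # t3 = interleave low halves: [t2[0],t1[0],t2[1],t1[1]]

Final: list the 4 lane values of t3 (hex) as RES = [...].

t0 = [0xdc, 0xcb, 0x62, 0xfe]
t1 = [0xfe, 0xcb, 0x62, 0xdc]
t2 = [0x62, 0xdc, 0xfe, 0xcb]
t3 = [0x62, 0xfe, 0xdc, 0xcb]

RES = [0x62, 0xfe, 0xdc, 0xcb]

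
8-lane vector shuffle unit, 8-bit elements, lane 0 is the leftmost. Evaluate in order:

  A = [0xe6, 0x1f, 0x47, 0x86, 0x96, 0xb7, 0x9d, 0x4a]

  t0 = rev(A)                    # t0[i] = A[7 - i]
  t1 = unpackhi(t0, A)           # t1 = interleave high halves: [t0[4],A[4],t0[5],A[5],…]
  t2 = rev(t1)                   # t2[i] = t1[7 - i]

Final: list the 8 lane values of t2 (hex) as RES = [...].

RES = [ 0x4a  0xe6  0x9d  0x1f  0xb7  0x47  0x96  0x86 ]

→ t0 |4a|9d|b7|96|86|47|1f|e6|
→ t1 |86|96|47|b7|1f|9d|e6|4a|
→ t2 |4a|e6|9d|1f|b7|47|96|86|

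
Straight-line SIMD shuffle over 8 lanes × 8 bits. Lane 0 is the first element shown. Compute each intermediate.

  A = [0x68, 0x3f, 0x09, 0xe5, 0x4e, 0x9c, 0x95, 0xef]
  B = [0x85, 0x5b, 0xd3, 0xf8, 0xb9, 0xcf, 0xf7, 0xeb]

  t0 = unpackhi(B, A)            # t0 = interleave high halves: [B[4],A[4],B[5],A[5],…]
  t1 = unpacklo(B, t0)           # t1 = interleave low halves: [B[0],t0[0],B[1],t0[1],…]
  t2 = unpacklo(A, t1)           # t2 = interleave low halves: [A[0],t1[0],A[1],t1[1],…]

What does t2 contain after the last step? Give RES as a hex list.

RES = [ 0x68  0x85  0x3f  0xb9  0x09  0x5b  0xe5  0x4e ]

→ t0 |b9|4e|cf|9c|f7|95|eb|ef|
→ t1 |85|b9|5b|4e|d3|cf|f8|9c|
→ t2 |68|85|3f|b9|09|5b|e5|4e|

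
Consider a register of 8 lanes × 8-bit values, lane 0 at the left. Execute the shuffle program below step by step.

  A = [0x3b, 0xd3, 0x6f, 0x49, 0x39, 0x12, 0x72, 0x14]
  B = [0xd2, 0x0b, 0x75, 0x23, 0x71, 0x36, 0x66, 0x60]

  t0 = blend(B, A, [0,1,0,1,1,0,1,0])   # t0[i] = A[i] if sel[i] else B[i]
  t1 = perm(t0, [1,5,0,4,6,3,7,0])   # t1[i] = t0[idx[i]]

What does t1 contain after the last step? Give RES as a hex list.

RES = [0xd3, 0x36, 0xd2, 0x39, 0x72, 0x49, 0x60, 0xd2]

t0 = [0xd2, 0xd3, 0x75, 0x49, 0x39, 0x36, 0x72, 0x60]
t1 = [0xd3, 0x36, 0xd2, 0x39, 0x72, 0x49, 0x60, 0xd2]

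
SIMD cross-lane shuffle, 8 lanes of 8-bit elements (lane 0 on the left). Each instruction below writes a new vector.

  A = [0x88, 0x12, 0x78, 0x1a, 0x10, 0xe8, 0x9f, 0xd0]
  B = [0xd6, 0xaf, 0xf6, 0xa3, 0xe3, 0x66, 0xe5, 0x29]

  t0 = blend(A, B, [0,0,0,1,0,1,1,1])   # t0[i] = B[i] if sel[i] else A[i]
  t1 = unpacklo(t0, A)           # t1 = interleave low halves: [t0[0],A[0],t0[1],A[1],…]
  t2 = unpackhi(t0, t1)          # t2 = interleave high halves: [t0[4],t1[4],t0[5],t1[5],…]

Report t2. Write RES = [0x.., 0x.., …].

RES = [0x10, 0x78, 0x66, 0x78, 0xe5, 0xa3, 0x29, 0x1a]

→ t0 |88|12|78|a3|10|66|e5|29|
→ t1 |88|88|12|12|78|78|a3|1a|
→ t2 |10|78|66|78|e5|a3|29|1a|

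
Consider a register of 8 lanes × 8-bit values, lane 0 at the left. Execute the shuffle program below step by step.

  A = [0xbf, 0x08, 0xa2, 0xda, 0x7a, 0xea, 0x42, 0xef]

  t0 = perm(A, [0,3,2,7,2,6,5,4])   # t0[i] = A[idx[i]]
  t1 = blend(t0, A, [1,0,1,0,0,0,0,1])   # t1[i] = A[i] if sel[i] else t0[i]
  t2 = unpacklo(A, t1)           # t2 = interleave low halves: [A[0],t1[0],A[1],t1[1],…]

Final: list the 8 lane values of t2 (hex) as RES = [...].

  t0: bf da a2 ef a2 42 ea 7a
  t1: bf da a2 ef a2 42 ea ef
  t2: bf bf 08 da a2 a2 da ef

RES = [0xbf, 0xbf, 0x08, 0xda, 0xa2, 0xa2, 0xda, 0xef]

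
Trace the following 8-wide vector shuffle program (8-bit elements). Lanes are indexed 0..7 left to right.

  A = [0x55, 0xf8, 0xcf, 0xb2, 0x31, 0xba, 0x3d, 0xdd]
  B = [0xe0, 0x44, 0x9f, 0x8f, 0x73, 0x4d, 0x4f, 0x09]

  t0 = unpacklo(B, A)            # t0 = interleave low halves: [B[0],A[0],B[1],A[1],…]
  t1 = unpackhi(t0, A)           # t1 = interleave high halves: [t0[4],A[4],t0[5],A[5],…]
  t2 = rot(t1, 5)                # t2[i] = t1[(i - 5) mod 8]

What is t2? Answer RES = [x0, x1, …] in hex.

RES = [0xba, 0x8f, 0x3d, 0xb2, 0xdd, 0x9f, 0x31, 0xcf]

→ t0 |e0|55|44|f8|9f|cf|8f|b2|
→ t1 |9f|31|cf|ba|8f|3d|b2|dd|
→ t2 |ba|8f|3d|b2|dd|9f|31|cf|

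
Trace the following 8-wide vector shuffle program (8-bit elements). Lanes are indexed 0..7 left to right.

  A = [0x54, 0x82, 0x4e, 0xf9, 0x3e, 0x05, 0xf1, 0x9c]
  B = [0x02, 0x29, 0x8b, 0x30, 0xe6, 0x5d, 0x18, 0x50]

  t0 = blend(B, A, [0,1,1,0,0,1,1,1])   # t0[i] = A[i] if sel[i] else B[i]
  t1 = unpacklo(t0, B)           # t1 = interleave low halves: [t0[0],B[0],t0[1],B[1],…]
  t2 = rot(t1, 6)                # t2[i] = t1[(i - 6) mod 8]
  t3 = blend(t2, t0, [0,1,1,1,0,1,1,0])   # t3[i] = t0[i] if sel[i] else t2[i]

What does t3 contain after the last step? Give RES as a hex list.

t0 = [0x02, 0x82, 0x4e, 0x30, 0xe6, 0x05, 0xf1, 0x9c]
t1 = [0x02, 0x02, 0x82, 0x29, 0x4e, 0x8b, 0x30, 0x30]
t2 = [0x82, 0x29, 0x4e, 0x8b, 0x30, 0x30, 0x02, 0x02]
t3 = [0x82, 0x82, 0x4e, 0x30, 0x30, 0x05, 0xf1, 0x02]

RES = [ 0x82  0x82  0x4e  0x30  0x30  0x05  0xf1  0x02 ]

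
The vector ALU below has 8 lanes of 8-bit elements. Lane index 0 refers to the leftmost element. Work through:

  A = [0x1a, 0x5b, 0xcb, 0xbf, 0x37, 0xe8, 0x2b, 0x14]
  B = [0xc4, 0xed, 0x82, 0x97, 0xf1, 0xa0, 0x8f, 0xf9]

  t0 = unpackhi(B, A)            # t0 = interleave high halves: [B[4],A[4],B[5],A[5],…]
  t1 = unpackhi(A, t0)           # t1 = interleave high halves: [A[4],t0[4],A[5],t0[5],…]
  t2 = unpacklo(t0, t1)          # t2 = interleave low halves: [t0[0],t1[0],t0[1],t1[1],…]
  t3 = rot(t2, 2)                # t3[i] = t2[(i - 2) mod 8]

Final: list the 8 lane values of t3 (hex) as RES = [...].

→ t0 |f1|37|a0|e8|8f|2b|f9|14|
→ t1 |37|8f|e8|2b|2b|f9|14|14|
→ t2 |f1|37|37|8f|a0|e8|e8|2b|
→ t3 |e8|2b|f1|37|37|8f|a0|e8|

RES = [ 0xe8  0x2b  0xf1  0x37  0x37  0x8f  0xa0  0xe8 ]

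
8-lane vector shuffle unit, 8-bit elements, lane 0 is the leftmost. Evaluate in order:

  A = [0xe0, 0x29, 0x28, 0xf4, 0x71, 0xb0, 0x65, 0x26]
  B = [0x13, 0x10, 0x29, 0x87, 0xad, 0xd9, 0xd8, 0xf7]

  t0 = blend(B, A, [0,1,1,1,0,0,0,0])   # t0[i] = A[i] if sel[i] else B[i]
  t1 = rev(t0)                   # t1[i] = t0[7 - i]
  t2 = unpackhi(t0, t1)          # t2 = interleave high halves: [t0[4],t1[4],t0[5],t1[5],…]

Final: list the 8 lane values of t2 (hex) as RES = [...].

→ t0 |13|29|28|f4|ad|d9|d8|f7|
→ t1 |f7|d8|d9|ad|f4|28|29|13|
→ t2 |ad|f4|d9|28|d8|29|f7|13|

RES = [0xad, 0xf4, 0xd9, 0x28, 0xd8, 0x29, 0xf7, 0x13]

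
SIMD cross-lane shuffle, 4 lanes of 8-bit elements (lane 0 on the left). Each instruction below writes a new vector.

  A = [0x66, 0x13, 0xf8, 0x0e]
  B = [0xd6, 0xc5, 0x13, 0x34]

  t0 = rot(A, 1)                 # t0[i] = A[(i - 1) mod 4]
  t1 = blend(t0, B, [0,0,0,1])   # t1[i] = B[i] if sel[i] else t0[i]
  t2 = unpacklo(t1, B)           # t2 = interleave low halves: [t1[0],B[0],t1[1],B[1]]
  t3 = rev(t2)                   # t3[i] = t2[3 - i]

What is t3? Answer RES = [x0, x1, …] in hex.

  t0: 0e 66 13 f8
  t1: 0e 66 13 34
  t2: 0e d6 66 c5
  t3: c5 66 d6 0e

RES = [0xc5, 0x66, 0xd6, 0x0e]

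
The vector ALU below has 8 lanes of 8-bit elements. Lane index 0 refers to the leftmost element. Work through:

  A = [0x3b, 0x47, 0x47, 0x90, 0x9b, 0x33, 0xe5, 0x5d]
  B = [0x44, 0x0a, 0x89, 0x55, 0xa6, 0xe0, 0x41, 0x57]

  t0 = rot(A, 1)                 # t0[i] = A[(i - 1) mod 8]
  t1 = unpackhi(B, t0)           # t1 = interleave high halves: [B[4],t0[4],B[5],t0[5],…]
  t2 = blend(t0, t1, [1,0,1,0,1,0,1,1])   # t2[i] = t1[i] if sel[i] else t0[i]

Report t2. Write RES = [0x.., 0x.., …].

→ t0 |5d|3b|47|47|90|9b|33|e5|
→ t1 |a6|90|e0|9b|41|33|57|e5|
→ t2 |a6|3b|e0|47|41|9b|57|e5|

RES = [0xa6, 0x3b, 0xe0, 0x47, 0x41, 0x9b, 0x57, 0xe5]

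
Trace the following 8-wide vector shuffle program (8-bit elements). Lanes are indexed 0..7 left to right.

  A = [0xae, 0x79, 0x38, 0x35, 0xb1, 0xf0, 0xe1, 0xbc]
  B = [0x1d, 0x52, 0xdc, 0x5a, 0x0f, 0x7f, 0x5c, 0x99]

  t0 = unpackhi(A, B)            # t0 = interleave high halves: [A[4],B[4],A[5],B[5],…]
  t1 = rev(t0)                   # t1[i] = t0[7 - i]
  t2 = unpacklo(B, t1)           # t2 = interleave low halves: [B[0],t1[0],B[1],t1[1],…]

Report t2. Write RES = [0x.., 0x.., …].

RES = [0x1d, 0x99, 0x52, 0xbc, 0xdc, 0x5c, 0x5a, 0xe1]

t0 = [0xb1, 0x0f, 0xf0, 0x7f, 0xe1, 0x5c, 0xbc, 0x99]
t1 = [0x99, 0xbc, 0x5c, 0xe1, 0x7f, 0xf0, 0x0f, 0xb1]
t2 = [0x1d, 0x99, 0x52, 0xbc, 0xdc, 0x5c, 0x5a, 0xe1]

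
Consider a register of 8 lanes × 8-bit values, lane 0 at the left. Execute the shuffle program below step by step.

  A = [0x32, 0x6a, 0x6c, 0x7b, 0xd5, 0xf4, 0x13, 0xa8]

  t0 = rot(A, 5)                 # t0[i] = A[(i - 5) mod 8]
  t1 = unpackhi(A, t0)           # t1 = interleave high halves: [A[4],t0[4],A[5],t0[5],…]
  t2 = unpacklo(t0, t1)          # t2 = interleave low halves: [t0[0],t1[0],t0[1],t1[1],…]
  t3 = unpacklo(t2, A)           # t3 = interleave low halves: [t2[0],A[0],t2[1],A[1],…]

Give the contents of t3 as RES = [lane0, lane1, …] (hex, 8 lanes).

  t0: 7b d5 f4 13 a8 32 6a 6c
  t1: d5 a8 f4 32 13 6a a8 6c
  t2: 7b d5 d5 a8 f4 f4 13 32
  t3: 7b 32 d5 6a d5 6c a8 7b

RES = [ 0x7b  0x32  0xd5  0x6a  0xd5  0x6c  0xa8  0x7b ]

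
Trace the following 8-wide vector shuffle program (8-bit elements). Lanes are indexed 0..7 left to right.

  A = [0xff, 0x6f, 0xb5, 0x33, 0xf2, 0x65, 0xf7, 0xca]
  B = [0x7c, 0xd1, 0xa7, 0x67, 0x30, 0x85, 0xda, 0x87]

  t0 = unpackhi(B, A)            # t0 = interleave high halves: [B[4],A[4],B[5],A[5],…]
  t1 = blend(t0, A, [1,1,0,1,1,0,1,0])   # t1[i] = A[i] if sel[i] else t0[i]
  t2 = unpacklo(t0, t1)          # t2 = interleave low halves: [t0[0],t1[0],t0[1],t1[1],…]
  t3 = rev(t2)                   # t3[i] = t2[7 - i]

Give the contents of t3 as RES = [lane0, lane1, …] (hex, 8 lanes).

→ t0 |30|f2|85|65|da|f7|87|ca|
→ t1 |ff|6f|85|33|f2|f7|f7|ca|
→ t2 |30|ff|f2|6f|85|85|65|33|
→ t3 |33|65|85|85|6f|f2|ff|30|

RES = [0x33, 0x65, 0x85, 0x85, 0x6f, 0xf2, 0xff, 0x30]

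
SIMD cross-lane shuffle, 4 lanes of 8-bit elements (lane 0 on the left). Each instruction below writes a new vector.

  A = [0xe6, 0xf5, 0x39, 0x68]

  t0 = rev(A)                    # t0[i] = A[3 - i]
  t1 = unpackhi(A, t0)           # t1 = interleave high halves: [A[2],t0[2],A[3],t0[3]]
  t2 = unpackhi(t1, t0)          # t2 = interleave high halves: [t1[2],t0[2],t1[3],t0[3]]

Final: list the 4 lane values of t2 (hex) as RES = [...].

  t0: 68 39 f5 e6
  t1: 39 f5 68 e6
  t2: 68 f5 e6 e6

RES = [ 0x68  0xf5  0xe6  0xe6 ]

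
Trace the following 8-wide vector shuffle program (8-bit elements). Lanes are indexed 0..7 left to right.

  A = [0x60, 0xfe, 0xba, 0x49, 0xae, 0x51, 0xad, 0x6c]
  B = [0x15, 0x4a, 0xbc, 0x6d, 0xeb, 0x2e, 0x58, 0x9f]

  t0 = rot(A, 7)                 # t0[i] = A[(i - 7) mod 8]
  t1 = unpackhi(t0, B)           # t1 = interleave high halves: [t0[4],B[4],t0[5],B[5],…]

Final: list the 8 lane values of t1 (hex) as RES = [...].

  t0: fe ba 49 ae 51 ad 6c 60
  t1: 51 eb ad 2e 6c 58 60 9f

RES = [0x51, 0xeb, 0xad, 0x2e, 0x6c, 0x58, 0x60, 0x9f]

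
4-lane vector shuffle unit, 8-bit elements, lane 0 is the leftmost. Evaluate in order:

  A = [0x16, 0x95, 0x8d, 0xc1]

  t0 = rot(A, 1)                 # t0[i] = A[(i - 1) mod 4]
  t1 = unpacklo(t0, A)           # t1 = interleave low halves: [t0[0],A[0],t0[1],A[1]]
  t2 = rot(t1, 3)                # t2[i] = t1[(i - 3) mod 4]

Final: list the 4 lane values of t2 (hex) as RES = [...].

RES = [ 0x16  0x16  0x95  0xc1 ]

  t0: c1 16 95 8d
  t1: c1 16 16 95
  t2: 16 16 95 c1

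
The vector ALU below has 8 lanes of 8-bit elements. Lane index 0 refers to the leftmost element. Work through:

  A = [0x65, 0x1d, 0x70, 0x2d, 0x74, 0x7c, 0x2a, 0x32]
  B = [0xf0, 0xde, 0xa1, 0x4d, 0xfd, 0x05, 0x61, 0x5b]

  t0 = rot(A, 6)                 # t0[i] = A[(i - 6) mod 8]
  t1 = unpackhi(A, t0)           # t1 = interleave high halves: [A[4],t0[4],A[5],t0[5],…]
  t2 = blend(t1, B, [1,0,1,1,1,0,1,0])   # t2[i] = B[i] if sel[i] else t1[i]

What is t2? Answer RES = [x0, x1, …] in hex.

RES = [0xf0, 0x2a, 0xa1, 0x4d, 0xfd, 0x65, 0x61, 0x1d]

→ t0 |70|2d|74|7c|2a|32|65|1d|
→ t1 |74|2a|7c|32|2a|65|32|1d|
→ t2 |f0|2a|a1|4d|fd|65|61|1d|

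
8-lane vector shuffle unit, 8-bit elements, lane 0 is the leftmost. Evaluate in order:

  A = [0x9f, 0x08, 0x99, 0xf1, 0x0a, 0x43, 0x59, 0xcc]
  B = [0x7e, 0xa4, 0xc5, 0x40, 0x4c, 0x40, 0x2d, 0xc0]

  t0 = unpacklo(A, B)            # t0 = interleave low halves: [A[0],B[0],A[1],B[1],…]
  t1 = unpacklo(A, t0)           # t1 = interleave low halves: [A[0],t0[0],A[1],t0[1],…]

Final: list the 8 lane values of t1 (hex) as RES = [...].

RES = [ 0x9f  0x9f  0x08  0x7e  0x99  0x08  0xf1  0xa4 ]

  t0: 9f 7e 08 a4 99 c5 f1 40
  t1: 9f 9f 08 7e 99 08 f1 a4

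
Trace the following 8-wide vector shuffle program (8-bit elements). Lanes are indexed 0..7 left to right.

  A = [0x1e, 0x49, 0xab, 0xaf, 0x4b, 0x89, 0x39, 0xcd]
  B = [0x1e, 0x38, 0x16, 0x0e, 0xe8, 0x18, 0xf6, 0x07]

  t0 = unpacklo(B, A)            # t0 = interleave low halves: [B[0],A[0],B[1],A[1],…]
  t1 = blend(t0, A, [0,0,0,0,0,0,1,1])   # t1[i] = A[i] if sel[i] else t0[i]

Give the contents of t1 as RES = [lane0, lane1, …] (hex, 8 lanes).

t0 = [0x1e, 0x1e, 0x38, 0x49, 0x16, 0xab, 0x0e, 0xaf]
t1 = [0x1e, 0x1e, 0x38, 0x49, 0x16, 0xab, 0x39, 0xcd]

RES = [0x1e, 0x1e, 0x38, 0x49, 0x16, 0xab, 0x39, 0xcd]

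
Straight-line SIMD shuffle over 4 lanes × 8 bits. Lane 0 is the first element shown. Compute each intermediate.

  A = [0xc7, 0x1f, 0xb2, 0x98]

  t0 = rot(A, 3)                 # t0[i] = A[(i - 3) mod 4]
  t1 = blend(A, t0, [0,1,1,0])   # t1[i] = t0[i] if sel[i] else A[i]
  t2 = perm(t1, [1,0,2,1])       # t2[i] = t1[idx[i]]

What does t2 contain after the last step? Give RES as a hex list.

→ t0 |1f|b2|98|c7|
→ t1 |c7|b2|98|98|
→ t2 |b2|c7|98|b2|

RES = [ 0xb2  0xc7  0x98  0xb2 ]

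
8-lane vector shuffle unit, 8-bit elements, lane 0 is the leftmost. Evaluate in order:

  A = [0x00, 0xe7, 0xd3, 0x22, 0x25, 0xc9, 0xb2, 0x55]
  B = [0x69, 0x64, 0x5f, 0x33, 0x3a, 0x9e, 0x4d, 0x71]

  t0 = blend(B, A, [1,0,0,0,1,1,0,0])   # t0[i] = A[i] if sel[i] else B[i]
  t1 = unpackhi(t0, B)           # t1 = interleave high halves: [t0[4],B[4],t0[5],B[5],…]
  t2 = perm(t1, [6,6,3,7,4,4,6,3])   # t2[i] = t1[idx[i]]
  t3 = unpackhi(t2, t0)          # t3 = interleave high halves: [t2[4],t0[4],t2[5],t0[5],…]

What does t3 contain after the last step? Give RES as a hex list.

t0 = [0x00, 0x64, 0x5f, 0x33, 0x25, 0xc9, 0x4d, 0x71]
t1 = [0x25, 0x3a, 0xc9, 0x9e, 0x4d, 0x4d, 0x71, 0x71]
t2 = [0x71, 0x71, 0x9e, 0x71, 0x4d, 0x4d, 0x71, 0x9e]
t3 = [0x4d, 0x25, 0x4d, 0xc9, 0x71, 0x4d, 0x9e, 0x71]

RES = [ 0x4d  0x25  0x4d  0xc9  0x71  0x4d  0x9e  0x71 ]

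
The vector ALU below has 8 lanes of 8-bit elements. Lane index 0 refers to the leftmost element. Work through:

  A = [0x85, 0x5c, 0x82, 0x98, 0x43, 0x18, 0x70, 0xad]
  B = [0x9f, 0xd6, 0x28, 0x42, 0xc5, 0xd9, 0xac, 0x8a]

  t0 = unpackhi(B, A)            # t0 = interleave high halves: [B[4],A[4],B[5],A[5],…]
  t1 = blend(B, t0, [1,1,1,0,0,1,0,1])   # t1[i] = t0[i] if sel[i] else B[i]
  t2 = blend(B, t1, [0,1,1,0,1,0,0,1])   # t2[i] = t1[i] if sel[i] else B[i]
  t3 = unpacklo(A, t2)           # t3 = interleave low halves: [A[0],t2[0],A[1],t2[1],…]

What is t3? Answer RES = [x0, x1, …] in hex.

RES = [0x85, 0x9f, 0x5c, 0x43, 0x82, 0xd9, 0x98, 0x42]

t0 = [0xc5, 0x43, 0xd9, 0x18, 0xac, 0x70, 0x8a, 0xad]
t1 = [0xc5, 0x43, 0xd9, 0x42, 0xc5, 0x70, 0xac, 0xad]
t2 = [0x9f, 0x43, 0xd9, 0x42, 0xc5, 0xd9, 0xac, 0xad]
t3 = [0x85, 0x9f, 0x5c, 0x43, 0x82, 0xd9, 0x98, 0x42]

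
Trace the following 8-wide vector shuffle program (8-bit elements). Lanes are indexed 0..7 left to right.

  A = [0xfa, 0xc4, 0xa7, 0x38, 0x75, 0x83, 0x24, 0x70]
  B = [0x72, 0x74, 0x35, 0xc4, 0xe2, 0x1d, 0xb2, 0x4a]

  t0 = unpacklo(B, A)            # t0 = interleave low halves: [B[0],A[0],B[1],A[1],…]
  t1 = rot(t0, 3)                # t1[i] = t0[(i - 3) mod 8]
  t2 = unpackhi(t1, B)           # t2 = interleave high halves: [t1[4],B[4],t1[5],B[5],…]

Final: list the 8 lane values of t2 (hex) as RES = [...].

RES = [0xfa, 0xe2, 0x74, 0x1d, 0xc4, 0xb2, 0x35, 0x4a]

  t0: 72 fa 74 c4 35 a7 c4 38
  t1: a7 c4 38 72 fa 74 c4 35
  t2: fa e2 74 1d c4 b2 35 4a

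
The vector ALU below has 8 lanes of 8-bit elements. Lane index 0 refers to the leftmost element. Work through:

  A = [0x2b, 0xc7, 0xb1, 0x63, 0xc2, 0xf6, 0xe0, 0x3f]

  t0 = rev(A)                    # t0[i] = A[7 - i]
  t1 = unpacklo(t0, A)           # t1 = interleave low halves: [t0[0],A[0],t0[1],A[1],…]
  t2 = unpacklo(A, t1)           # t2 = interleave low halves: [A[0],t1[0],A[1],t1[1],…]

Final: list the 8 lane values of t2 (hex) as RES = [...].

RES = [0x2b, 0x3f, 0xc7, 0x2b, 0xb1, 0xe0, 0x63, 0xc7]

→ t0 |3f|e0|f6|c2|63|b1|c7|2b|
→ t1 |3f|2b|e0|c7|f6|b1|c2|63|
→ t2 |2b|3f|c7|2b|b1|e0|63|c7|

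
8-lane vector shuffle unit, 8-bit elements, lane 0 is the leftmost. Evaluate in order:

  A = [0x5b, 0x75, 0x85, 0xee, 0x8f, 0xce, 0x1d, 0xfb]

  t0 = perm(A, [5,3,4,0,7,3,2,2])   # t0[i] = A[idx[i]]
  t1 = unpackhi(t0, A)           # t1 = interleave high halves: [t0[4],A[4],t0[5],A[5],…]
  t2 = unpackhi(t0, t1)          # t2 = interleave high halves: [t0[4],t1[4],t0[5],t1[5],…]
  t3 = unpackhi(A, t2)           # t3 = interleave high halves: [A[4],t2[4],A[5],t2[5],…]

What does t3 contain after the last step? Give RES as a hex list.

  t0: ce ee 8f 5b fb ee 85 85
  t1: fb 8f ee ce 85 1d 85 fb
  t2: fb 85 ee 1d 85 85 85 fb
  t3: 8f 85 ce 85 1d 85 fb fb

RES = [ 0x8f  0x85  0xce  0x85  0x1d  0x85  0xfb  0xfb ]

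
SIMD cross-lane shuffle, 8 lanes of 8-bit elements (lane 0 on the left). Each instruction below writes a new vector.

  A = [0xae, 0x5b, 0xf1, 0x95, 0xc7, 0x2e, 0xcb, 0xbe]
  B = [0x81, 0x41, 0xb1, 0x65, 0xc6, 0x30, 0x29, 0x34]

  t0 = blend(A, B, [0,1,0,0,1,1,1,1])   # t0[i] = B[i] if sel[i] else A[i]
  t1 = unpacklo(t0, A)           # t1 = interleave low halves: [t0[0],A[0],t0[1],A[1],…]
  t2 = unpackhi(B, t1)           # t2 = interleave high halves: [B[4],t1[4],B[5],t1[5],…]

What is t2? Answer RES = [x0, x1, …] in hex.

  t0: ae 41 f1 95 c6 30 29 34
  t1: ae ae 41 5b f1 f1 95 95
  t2: c6 f1 30 f1 29 95 34 95

RES = [ 0xc6  0xf1  0x30  0xf1  0x29  0x95  0x34  0x95 ]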